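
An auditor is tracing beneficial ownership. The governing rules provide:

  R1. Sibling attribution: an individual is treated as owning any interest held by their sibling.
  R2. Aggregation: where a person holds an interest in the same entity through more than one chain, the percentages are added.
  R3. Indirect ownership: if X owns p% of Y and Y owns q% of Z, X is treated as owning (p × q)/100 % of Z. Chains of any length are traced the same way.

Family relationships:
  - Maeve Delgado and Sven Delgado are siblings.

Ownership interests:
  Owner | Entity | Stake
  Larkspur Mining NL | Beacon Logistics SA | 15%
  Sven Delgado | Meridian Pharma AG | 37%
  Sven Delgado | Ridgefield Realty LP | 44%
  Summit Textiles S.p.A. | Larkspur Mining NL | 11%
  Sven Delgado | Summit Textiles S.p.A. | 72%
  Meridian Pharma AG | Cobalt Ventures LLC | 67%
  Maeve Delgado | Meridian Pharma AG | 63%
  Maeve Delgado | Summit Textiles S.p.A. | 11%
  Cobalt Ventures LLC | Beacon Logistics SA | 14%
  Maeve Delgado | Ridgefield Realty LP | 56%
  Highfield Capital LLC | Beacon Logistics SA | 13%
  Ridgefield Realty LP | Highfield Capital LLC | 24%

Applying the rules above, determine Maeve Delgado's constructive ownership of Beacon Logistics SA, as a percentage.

By sibling attribution (R1), Maeve Delgado is treated as also owning Sven Delgado's interest in Ridgefield Realty LP, giving 56% + 44% = 100%.
By sibling attribution (R1), Maeve Delgado is treated as also owning Sven Delgado's interest in Meridian Pharma AG, giving 63% + 37% = 100%.
By sibling attribution (R1), Maeve Delgado is treated as also owning Sven Delgado's interest in Summit Textiles S.p.A, giving 11% + 72% = 83%.
Chain via Ridgefield Realty LP → Highfield Capital LLC (R3): 100% × 24% × 13% = 3.12% of Beacon Logistics SA.
Chain via Meridian Pharma AG → Cobalt Ventures LLC (R3): 100% × 67% × 14% = 9.38% of Beacon Logistics SA.
Chain via Summit Textiles S.p.A. → Larkspur Mining NL (R3): 83% × 11% × 15% = 1.3695% of Beacon Logistics SA.
Aggregating (R2): 3.12% + 9.38% + 1.3695% = 13.8695%.

13.8695%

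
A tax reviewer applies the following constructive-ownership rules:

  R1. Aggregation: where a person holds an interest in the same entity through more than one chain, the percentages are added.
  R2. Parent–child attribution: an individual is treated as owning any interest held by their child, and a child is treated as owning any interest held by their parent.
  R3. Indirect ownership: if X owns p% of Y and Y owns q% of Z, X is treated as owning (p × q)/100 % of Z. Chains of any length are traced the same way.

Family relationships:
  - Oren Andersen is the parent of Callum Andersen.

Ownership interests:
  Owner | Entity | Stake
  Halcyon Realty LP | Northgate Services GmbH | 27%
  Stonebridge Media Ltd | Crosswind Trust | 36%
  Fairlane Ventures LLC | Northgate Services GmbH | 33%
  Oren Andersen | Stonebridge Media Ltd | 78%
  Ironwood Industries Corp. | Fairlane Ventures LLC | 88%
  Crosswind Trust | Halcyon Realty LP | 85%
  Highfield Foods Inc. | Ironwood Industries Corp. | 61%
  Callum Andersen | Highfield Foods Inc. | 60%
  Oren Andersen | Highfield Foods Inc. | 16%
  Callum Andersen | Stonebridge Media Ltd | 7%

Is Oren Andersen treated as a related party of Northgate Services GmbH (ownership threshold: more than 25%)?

No

By parent–child attribution (R2), Oren Andersen is treated as also owning Callum Andersen's interest in Highfield Foods Inc, giving 16% + 60% = 76%.
By parent–child attribution (R2), Oren Andersen is treated as also owning Callum Andersen's interest in Stonebridge Media Ltd, giving 78% + 7% = 85%.
Chain via Highfield Foods Inc. → Ironwood Industries Corp. → Fairlane Ventures LLC (R3): 76% × 61% × 88% × 33% = 13.462944% of Northgate Services GmbH.
Chain via Stonebridge Media Ltd → Crosswind Trust → Halcyon Realty LP (R3): 85% × 36% × 85% × 27% = 7.0227% of Northgate Services GmbH.
Aggregating (R1): 13.462944% + 7.0227% = 20.485644%.
20.485644% does not exceed the 25% threshold, so Oren is not a related party to Northgate Services GmbH.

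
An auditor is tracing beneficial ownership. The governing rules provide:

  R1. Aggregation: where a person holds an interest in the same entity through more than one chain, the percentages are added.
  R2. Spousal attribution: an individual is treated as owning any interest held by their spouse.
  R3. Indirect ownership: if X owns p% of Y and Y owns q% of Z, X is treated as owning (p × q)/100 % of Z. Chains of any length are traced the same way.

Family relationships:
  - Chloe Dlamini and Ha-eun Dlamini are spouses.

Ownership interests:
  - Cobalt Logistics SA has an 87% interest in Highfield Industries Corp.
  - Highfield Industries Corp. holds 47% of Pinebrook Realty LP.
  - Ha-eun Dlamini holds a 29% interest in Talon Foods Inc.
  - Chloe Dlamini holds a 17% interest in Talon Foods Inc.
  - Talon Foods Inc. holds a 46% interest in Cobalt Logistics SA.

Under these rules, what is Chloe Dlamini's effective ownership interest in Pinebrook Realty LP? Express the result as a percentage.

By spousal attribution (R2), Chloe Dlamini is treated as also owning Ha-eun Dlamini's interest in Talon Foods Inc, giving 17% + 29% = 46%.
Chain via Talon Foods Inc. → Cobalt Logistics SA → Highfield Industries Corp. (R3): 46% × 46% × 87% × 47% = 8.652324% of Pinebrook Realty LP.

8.652324%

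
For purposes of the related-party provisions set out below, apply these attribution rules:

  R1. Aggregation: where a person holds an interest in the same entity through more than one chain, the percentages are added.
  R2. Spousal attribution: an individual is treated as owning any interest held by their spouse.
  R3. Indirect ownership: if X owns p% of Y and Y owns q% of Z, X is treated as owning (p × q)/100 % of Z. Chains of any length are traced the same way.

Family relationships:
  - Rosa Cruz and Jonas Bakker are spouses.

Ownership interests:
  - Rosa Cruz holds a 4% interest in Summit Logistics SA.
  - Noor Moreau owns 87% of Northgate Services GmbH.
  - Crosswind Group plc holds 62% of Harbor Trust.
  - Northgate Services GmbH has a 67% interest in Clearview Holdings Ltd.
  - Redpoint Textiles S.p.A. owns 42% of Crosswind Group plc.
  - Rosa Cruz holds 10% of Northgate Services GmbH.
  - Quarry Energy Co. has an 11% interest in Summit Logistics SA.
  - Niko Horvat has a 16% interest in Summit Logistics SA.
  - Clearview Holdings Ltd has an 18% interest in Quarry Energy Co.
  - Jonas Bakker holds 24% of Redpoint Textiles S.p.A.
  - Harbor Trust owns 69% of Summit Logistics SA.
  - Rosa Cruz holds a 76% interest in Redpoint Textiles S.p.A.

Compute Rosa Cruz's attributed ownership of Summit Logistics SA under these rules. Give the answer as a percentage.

22.10026%

By spousal attribution (R2), Rosa Cruz is treated as also owning Jonas Bakker's interest in Redpoint Textiles S.p.A, giving 76% + 24% = 100%.
Chain via Northgate Services GmbH → Clearview Holdings Ltd → Quarry Energy Co. (R3): 10% × 67% × 18% × 11% = 0.13266% of Summit Logistics SA.
Chain via Redpoint Textiles S.p.A. → Crosswind Group plc → Harbor Trust (R3): 100% × 42% × 62% × 69% = 17.9676% of Summit Logistics SA.
Direct interest in Summit Logistics SA: 4%.
Aggregating (R1): 0.13266% + 17.9676% + 4% = 22.10026%.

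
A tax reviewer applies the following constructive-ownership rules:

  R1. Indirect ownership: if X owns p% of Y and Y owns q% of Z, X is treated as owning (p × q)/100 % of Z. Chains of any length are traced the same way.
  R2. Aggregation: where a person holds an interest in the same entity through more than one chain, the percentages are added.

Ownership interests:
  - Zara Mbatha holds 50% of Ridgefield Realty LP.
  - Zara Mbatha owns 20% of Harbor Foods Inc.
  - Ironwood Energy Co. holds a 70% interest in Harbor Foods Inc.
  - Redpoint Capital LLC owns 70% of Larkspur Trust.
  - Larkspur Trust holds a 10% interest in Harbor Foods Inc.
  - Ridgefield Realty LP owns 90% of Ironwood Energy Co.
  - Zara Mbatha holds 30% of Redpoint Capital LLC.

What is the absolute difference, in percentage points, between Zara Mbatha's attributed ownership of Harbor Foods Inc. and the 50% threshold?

Chain via Ridgefield Realty LP → Ironwood Energy Co. (R1): 50% × 90% × 70% = 31.5% of Harbor Foods Inc.
Chain via Redpoint Capital LLC → Larkspur Trust (R1): 30% × 70% × 10% = 2.1% of Harbor Foods Inc.
Direct interest in Harbor Foods Inc: 20%.
Aggregating (R2): 31.5% + 2.1% + 20% = 53.6%.
53.6% exceeds the 50% threshold by 3.6 percentage points.

3.6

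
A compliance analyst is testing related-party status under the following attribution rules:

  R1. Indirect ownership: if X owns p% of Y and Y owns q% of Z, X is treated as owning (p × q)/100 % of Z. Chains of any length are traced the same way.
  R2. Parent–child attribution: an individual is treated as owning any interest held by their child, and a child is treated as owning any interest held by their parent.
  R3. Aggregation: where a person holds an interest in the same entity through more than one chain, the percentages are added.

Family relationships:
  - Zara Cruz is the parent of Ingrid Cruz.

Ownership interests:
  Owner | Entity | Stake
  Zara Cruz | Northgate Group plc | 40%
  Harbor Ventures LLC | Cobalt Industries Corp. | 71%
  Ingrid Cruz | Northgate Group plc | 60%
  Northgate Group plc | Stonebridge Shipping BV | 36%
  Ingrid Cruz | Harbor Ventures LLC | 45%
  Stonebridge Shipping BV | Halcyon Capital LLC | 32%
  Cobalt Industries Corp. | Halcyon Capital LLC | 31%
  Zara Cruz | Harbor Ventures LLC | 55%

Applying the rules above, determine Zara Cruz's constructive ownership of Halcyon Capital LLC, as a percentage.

33.53%

By parent–child attribution (R2), Zara Cruz is treated as also owning Ingrid Cruz's interest in Harbor Ventures LLC, giving 55% + 45% = 100%.
By parent–child attribution (R2), Zara Cruz is treated as also owning Ingrid Cruz's interest in Northgate Group plc, giving 40% + 60% = 100%.
Chain via Harbor Ventures LLC → Cobalt Industries Corp. (R1): 100% × 71% × 31% = 22.01% of Halcyon Capital LLC.
Chain via Northgate Group plc → Stonebridge Shipping BV (R1): 100% × 36% × 32% = 11.52% of Halcyon Capital LLC.
Aggregating (R3): 22.01% + 11.52% = 33.53%.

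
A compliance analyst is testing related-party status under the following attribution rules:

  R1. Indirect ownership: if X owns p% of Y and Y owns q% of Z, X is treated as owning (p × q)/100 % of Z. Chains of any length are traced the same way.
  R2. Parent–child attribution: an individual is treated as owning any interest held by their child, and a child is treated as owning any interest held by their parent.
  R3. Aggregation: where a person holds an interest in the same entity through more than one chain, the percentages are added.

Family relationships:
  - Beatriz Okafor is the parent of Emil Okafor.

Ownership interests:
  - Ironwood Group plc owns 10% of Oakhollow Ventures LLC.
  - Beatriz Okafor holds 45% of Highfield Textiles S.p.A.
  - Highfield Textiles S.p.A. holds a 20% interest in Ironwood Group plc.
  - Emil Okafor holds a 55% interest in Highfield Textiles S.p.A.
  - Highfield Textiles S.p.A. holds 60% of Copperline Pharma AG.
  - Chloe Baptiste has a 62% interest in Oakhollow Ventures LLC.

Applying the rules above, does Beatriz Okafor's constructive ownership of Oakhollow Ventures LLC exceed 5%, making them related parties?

No

By parent–child attribution (R2), Beatriz Okafor is treated as also owning Emil Okafor's interest in Highfield Textiles S.p.A, giving 45% + 55% = 100%.
Chain via Highfield Textiles S.p.A. → Ironwood Group plc (R1): 100% × 20% × 10% = 2% of Oakhollow Ventures LLC.
2% does not exceed the 5% threshold, so Beatriz is not a related party to Oakhollow Ventures LLC.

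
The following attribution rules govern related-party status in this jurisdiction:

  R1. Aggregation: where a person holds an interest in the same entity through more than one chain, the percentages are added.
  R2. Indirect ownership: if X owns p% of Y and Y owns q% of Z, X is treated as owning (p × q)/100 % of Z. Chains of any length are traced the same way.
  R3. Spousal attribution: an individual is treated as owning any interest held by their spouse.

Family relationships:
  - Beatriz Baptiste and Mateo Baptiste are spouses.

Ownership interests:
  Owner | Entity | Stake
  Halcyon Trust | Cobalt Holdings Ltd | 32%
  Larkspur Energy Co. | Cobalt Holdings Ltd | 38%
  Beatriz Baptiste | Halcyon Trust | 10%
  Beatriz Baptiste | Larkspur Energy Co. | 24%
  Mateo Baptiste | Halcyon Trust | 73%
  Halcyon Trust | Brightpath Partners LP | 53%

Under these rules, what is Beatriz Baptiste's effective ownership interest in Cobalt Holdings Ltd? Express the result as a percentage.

35.68%

By spousal attribution (R3), Beatriz Baptiste is treated as also owning Mateo Baptiste's interest in Halcyon Trust, giving 10% + 73% = 83%.
Chain via Halcyon Trust (R2): 83% × 32% = 26.56% of Cobalt Holdings Ltd.
Chain via Larkspur Energy Co. (R2): 24% × 38% = 9.12% of Cobalt Holdings Ltd.
Aggregating (R1): 26.56% + 9.12% = 35.68%.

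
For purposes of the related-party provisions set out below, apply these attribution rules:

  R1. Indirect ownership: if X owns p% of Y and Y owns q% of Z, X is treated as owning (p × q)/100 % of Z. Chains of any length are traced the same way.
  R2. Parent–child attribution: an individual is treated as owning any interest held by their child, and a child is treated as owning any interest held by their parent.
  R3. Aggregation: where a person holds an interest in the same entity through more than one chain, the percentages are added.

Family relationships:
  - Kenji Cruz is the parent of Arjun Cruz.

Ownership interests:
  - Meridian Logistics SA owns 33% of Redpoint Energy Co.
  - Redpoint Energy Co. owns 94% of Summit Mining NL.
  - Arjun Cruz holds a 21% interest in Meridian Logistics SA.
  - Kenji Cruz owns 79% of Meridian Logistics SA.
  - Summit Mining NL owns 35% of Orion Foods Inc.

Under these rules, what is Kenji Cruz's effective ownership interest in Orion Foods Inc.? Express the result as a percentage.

By parent–child attribution (R2), Kenji Cruz is treated as also owning Arjun Cruz's interest in Meridian Logistics SA, giving 79% + 21% = 100%.
Chain via Meridian Logistics SA → Redpoint Energy Co. → Summit Mining NL (R1): 100% × 33% × 94% × 35% = 10.857% of Orion Foods Inc.

10.857%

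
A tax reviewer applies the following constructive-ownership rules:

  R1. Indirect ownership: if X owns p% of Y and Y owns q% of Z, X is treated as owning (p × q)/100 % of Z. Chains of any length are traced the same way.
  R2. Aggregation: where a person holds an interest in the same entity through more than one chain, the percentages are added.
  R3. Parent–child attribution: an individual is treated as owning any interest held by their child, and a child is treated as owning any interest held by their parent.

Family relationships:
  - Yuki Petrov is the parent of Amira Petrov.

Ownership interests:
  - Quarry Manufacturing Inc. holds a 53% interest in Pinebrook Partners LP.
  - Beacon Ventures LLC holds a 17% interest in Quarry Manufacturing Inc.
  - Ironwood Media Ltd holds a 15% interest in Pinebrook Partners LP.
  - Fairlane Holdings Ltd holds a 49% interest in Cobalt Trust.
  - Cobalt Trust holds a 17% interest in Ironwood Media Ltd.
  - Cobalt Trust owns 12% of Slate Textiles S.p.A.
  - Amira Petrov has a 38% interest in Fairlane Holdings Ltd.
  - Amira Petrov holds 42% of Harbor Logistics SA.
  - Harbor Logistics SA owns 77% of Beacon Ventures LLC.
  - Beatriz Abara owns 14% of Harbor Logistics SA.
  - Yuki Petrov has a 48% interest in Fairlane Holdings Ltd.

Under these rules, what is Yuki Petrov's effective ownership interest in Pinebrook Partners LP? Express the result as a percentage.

By parent–child attribution (R3), Yuki Petrov is treated as also owning Amira Petrov's interest in Fairlane Holdings Ltd, giving 48% + 38% = 86%.
By parent–child attribution (R3), Yuki Petrov is treated as owning Amira Petrov's 42% interest in Harbor Logistics SA.
Chain via Fairlane Holdings Ltd → Cobalt Trust → Ironwood Media Ltd (R1): 86% × 49% × 17% × 15% = 1.07457% of Pinebrook Partners LP.
Chain via Harbor Logistics SA → Beacon Ventures LLC → Quarry Manufacturing Inc. (R1): 42% × 77% × 17% × 53% = 2.913834% of Pinebrook Partners LP.
Aggregating (R2): 1.07457% + 2.913834% = 3.988404%.

3.988404%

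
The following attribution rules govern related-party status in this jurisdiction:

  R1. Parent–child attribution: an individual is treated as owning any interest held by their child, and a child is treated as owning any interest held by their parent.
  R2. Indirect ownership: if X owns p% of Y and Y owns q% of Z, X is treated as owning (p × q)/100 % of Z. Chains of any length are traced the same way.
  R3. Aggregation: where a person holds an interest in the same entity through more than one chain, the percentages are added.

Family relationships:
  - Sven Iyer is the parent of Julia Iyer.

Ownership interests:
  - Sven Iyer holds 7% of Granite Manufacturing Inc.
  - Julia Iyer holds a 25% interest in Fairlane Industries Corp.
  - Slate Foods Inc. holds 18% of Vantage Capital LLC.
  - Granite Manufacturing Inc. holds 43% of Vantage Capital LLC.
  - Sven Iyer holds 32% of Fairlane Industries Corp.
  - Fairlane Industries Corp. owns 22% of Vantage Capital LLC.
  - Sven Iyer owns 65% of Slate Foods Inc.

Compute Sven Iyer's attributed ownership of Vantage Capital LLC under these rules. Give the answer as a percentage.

By parent–child attribution (R1), Sven Iyer is treated as also owning Julia Iyer's interest in Fairlane Industries Corp, giving 32% + 25% = 57%.
Chain via Fairlane Industries Corp. (R2): 57% × 22% = 12.54% of Vantage Capital LLC.
Chain via Granite Manufacturing Inc. (R2): 7% × 43% = 3.01% of Vantage Capital LLC.
Chain via Slate Foods Inc. (R2): 65% × 18% = 11.7% of Vantage Capital LLC.
Aggregating (R3): 12.54% + 3.01% + 11.7% = 27.25%.

27.25%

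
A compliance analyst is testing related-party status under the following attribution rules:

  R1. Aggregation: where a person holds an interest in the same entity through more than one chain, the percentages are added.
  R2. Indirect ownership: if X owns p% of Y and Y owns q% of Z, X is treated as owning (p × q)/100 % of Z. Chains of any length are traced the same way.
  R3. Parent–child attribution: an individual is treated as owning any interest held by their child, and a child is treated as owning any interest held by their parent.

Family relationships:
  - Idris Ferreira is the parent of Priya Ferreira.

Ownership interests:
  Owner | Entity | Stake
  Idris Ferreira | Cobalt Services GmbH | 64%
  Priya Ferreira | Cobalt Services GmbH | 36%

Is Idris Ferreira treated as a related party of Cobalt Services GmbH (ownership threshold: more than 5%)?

By parent–child attribution (R3), Idris Ferreira is treated as also owning Priya Ferreira's interest in Cobalt Services GmbH, giving 64% + 36% = 100%.
Direct interest in Cobalt Services GmbH: 100%.
100% exceeds the 5% threshold, so Idris is a related party to Cobalt Services GmbH.

Yes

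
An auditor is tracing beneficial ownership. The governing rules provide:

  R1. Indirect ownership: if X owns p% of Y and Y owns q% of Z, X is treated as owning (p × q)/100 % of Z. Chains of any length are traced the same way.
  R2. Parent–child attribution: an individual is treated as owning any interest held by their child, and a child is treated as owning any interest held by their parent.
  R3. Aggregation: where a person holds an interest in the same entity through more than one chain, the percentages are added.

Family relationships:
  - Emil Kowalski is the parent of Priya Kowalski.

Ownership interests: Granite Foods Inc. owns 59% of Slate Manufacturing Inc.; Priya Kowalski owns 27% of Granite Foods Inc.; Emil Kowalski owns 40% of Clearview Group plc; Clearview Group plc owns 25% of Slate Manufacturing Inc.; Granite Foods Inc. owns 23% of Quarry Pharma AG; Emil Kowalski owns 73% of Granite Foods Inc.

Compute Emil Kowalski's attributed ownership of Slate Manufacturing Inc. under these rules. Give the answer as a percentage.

By parent–child attribution (R2), Emil Kowalski is treated as also owning Priya Kowalski's interest in Granite Foods Inc, giving 73% + 27% = 100%.
Chain via Clearview Group plc (R1): 40% × 25% = 10% of Slate Manufacturing Inc.
Chain via Granite Foods Inc. (R1): 100% × 59% = 59% of Slate Manufacturing Inc.
Aggregating (R3): 10% + 59% = 69%.

69%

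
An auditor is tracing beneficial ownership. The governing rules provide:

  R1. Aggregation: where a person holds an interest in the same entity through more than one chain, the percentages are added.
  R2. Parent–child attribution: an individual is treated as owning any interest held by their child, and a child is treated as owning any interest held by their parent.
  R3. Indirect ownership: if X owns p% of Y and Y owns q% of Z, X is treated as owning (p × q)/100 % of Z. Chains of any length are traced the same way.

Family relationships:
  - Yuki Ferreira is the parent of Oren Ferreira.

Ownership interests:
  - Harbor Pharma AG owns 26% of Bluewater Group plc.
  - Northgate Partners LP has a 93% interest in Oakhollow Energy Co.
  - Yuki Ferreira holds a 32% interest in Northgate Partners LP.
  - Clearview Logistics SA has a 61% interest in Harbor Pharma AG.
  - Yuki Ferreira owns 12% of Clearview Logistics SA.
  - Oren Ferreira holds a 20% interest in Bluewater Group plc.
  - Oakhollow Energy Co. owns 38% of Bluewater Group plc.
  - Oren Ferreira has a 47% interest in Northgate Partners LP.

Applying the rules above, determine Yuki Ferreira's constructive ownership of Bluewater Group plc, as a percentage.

By parent–child attribution (R2), Yuki Ferreira is treated as also owning Oren Ferreira's interest in Northgate Partners LP, giving 32% + 47% = 79%.
By parent–child attribution (R2), Yuki Ferreira is treated as owning Oren Ferreira's 20% interest in Bluewater Group plc.
Chain via Northgate Partners LP → Oakhollow Energy Co. (R3): 79% × 93% × 38% = 27.9186% of Bluewater Group plc.
Chain via Clearview Logistics SA → Harbor Pharma AG (R3): 12% × 61% × 26% = 1.9032% of Bluewater Group plc.
Direct interest in Bluewater Group plc: 20%.
Aggregating (R1): 27.9186% + 1.9032% + 20% = 49.8218%.

49.8218%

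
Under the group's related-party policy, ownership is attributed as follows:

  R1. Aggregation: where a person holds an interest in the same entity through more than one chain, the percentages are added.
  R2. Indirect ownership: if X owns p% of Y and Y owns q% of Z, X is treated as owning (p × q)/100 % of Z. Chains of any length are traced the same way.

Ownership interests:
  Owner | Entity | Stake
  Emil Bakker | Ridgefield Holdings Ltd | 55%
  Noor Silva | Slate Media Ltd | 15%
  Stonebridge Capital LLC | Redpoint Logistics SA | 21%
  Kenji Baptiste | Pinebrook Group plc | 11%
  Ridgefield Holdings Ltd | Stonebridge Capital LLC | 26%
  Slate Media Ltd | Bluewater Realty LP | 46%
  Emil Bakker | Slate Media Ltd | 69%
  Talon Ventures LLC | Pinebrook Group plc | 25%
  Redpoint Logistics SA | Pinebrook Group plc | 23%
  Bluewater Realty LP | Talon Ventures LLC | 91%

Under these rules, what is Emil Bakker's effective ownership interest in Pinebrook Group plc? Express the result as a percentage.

Chain via Slate Media Ltd → Bluewater Realty LP → Talon Ventures LLC (R2): 69% × 46% × 91% × 25% = 7.22085% of Pinebrook Group plc.
Chain via Ridgefield Holdings Ltd → Stonebridge Capital LLC → Redpoint Logistics SA (R2): 55% × 26% × 21% × 23% = 0.69069% of Pinebrook Group plc.
Aggregating (R1): 7.22085% + 0.69069% = 7.91154%.

7.91154%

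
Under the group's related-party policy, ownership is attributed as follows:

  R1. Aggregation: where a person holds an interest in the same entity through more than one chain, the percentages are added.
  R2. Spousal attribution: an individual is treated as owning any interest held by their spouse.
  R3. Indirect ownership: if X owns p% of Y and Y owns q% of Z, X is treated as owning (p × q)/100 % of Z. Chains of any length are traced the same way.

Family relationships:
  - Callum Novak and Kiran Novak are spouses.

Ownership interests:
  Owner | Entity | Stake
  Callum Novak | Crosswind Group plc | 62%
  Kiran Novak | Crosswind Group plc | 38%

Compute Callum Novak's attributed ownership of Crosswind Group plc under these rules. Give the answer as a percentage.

By spousal attribution (R2), Callum Novak is treated as also owning Kiran Novak's interest in Crosswind Group plc, giving 62% + 38% = 100%.
Direct interest in Crosswind Group plc: 100%.

100%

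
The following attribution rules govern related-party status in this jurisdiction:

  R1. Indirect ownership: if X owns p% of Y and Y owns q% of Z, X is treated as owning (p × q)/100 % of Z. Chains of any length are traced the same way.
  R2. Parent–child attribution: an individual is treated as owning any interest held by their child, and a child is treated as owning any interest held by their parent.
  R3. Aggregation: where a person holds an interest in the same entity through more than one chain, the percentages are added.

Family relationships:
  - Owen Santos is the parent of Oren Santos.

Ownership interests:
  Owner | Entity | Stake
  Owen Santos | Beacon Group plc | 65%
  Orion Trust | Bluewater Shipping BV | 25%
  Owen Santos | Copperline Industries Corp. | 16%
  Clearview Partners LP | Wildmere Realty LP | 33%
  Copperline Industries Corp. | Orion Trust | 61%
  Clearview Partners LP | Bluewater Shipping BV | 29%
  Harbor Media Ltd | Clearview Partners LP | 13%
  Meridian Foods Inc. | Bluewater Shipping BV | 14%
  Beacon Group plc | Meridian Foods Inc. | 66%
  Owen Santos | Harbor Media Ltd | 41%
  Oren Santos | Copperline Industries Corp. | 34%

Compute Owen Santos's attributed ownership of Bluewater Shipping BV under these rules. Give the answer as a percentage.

By parent–child attribution (R2), Owen Santos is treated as also owning Oren Santos's interest in Copperline Industries Corp, giving 16% + 34% = 50%.
Chain via Beacon Group plc → Meridian Foods Inc. (R1): 65% × 66% × 14% = 6.006% of Bluewater Shipping BV.
Chain via Copperline Industries Corp. → Orion Trust (R1): 50% × 61% × 25% = 7.625% of Bluewater Shipping BV.
Chain via Harbor Media Ltd → Clearview Partners LP (R1): 41% × 13% × 29% = 1.5457% of Bluewater Shipping BV.
Aggregating (R3): 6.006% + 7.625% + 1.5457% = 15.1767%.

15.1767%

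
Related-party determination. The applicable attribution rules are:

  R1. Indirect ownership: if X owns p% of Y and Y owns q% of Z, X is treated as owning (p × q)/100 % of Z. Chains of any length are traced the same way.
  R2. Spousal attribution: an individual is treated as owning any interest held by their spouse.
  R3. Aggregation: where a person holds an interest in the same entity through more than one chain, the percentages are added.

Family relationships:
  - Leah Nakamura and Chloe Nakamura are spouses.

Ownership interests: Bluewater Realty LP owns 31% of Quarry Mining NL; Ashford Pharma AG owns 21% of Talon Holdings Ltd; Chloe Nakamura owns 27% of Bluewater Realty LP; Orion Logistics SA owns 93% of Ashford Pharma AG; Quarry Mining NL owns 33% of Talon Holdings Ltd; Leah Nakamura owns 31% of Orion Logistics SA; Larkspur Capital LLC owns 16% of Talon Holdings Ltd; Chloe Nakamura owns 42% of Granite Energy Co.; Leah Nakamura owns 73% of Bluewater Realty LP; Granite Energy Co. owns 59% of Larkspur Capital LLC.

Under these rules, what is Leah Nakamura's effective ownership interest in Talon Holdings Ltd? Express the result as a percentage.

20.2491%

By spousal attribution (R2), Leah Nakamura is treated as also owning Chloe Nakamura's interest in Bluewater Realty LP, giving 73% + 27% = 100%.
By spousal attribution (R2), Leah Nakamura is treated as owning Chloe Nakamura's 42% interest in Granite Energy Co.
Chain via Orion Logistics SA → Ashford Pharma AG (R1): 31% × 93% × 21% = 6.0543% of Talon Holdings Ltd.
Chain via Bluewater Realty LP → Quarry Mining NL (R1): 100% × 31% × 33% = 10.23% of Talon Holdings Ltd.
Chain via Granite Energy Co. → Larkspur Capital LLC (R1): 42% × 59% × 16% = 3.9648% of Talon Holdings Ltd.
Aggregating (R3): 6.0543% + 10.23% + 3.9648% = 20.2491%.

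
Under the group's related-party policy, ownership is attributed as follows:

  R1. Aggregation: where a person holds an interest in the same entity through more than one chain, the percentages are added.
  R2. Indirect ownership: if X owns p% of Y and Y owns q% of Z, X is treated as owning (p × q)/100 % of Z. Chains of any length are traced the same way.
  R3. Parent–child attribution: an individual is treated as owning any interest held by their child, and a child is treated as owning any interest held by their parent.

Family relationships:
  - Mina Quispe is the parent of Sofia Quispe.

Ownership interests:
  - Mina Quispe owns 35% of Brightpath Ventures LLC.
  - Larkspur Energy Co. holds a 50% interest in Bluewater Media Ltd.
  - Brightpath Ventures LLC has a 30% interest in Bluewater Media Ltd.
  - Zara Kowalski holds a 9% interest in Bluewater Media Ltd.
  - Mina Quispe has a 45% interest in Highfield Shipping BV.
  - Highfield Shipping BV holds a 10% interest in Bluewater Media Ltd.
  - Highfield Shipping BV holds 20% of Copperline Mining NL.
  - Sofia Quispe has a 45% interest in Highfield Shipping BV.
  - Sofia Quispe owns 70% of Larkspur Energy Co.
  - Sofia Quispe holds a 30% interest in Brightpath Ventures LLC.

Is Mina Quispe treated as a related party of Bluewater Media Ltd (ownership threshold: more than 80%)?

No

By parent–child attribution (R3), Mina Quispe is treated as also owning Sofia Quispe's interest in Highfield Shipping BV, giving 45% + 45% = 90%.
By parent–child attribution (R3), Mina Quispe is treated as also owning Sofia Quispe's interest in Brightpath Ventures LLC, giving 35% + 30% = 65%.
By parent–child attribution (R3), Mina Quispe is treated as owning Sofia Quispe's 70% interest in Larkspur Energy Co.
Chain via Highfield Shipping BV (R2): 90% × 10% = 9% of Bluewater Media Ltd.
Chain via Brightpath Ventures LLC (R2): 65% × 30% = 19.5% of Bluewater Media Ltd.
Chain via Larkspur Energy Co. (R2): 70% × 50% = 35% of Bluewater Media Ltd.
Aggregating (R1): 9% + 19.5% + 35% = 63.5%.
63.5% does not exceed the 80% threshold, so Mina is not a related party to Bluewater Media Ltd.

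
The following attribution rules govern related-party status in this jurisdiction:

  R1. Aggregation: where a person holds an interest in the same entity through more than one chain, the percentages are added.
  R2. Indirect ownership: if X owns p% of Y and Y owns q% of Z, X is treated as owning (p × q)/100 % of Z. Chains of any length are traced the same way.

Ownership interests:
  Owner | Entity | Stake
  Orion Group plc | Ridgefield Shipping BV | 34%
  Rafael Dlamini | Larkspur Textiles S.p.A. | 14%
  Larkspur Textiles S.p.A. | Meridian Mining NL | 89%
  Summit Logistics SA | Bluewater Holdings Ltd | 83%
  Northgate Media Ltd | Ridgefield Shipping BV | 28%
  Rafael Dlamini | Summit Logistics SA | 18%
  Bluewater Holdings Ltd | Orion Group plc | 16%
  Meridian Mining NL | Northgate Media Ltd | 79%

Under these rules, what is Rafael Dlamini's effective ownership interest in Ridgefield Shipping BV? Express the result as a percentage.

3.568888%

Chain via Summit Logistics SA → Bluewater Holdings Ltd → Orion Group plc (R2): 18% × 83% × 16% × 34% = 0.812736% of Ridgefield Shipping BV.
Chain via Larkspur Textiles S.p.A. → Meridian Mining NL → Northgate Media Ltd (R2): 14% × 89% × 79% × 28% = 2.756152% of Ridgefield Shipping BV.
Aggregating (R1): 0.812736% + 2.756152% = 3.568888%.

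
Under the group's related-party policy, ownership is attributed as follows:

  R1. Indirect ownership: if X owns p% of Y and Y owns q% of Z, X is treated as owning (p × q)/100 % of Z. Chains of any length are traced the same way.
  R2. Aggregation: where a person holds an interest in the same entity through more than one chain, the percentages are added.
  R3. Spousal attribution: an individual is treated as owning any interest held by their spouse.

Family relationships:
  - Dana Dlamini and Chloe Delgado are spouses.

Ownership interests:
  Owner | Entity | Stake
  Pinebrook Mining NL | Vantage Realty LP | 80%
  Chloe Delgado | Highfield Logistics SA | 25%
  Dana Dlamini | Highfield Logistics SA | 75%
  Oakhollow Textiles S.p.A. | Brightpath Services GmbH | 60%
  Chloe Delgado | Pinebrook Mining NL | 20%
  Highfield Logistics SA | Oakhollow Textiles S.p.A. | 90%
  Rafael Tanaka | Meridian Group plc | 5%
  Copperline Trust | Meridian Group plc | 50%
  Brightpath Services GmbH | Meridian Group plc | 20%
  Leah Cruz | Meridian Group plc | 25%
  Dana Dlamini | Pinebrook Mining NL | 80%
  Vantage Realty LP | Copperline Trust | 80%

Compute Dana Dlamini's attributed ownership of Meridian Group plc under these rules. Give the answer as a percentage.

By spousal attribution (R3), Dana Dlamini is treated as also owning Chloe Delgado's interest in Pinebrook Mining NL, giving 80% + 20% = 100%.
By spousal attribution (R3), Dana Dlamini is treated as also owning Chloe Delgado's interest in Highfield Logistics SA, giving 75% + 25% = 100%.
Chain via Pinebrook Mining NL → Vantage Realty LP → Copperline Trust (R1): 100% × 80% × 80% × 50% = 32% of Meridian Group plc.
Chain via Highfield Logistics SA → Oakhollow Textiles S.p.A. → Brightpath Services GmbH (R1): 100% × 90% × 60% × 20% = 10.8% of Meridian Group plc.
Aggregating (R2): 32% + 10.8% = 42.8%.

42.8%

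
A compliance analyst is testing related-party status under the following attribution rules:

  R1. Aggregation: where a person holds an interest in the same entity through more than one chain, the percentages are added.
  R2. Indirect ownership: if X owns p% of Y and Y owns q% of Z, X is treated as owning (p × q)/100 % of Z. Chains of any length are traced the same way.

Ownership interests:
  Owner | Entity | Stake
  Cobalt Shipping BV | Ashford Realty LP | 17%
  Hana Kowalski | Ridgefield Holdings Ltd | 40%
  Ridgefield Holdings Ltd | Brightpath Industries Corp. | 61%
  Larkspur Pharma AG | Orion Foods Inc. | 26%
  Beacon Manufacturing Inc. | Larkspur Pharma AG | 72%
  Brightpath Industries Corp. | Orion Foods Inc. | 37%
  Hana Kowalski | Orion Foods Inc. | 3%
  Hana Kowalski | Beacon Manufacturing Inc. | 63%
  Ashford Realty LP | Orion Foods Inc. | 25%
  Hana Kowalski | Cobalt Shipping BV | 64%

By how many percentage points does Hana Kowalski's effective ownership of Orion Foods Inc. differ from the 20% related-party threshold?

Chain via Cobalt Shipping BV → Ashford Realty LP (R2): 64% × 17% × 25% = 2.72% of Orion Foods Inc.
Chain via Ridgefield Holdings Ltd → Brightpath Industries Corp. (R2): 40% × 61% × 37% = 9.028% of Orion Foods Inc.
Chain via Beacon Manufacturing Inc. → Larkspur Pharma AG (R2): 63% × 72% × 26% = 11.7936% of Orion Foods Inc.
Direct interest in Orion Foods Inc: 3%.
Aggregating (R1): 2.72% + 9.028% + 11.7936% + 3% = 26.5416%.
26.5416% exceeds the 20% threshold by 6.5416 percentage points.

6.5416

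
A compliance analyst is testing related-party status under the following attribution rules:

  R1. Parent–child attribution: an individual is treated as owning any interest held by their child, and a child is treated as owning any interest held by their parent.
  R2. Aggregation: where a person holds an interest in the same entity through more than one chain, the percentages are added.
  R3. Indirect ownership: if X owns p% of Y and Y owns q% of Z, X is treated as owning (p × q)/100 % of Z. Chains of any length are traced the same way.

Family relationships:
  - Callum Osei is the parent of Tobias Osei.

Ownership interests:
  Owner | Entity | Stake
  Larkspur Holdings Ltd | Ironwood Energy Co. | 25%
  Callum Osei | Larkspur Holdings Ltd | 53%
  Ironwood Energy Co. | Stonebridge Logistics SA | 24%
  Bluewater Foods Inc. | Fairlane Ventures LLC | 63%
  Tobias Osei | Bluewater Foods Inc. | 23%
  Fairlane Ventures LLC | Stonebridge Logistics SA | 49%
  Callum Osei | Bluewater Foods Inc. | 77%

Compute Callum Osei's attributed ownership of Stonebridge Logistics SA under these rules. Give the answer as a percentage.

34.05%

By parent–child attribution (R1), Callum Osei is treated as also owning Tobias Osei's interest in Bluewater Foods Inc, giving 77% + 23% = 100%.
Chain via Bluewater Foods Inc. → Fairlane Ventures LLC (R3): 100% × 63% × 49% = 30.87% of Stonebridge Logistics SA.
Chain via Larkspur Holdings Ltd → Ironwood Energy Co. (R3): 53% × 25% × 24% = 3.18% of Stonebridge Logistics SA.
Aggregating (R2): 30.87% + 3.18% = 34.05%.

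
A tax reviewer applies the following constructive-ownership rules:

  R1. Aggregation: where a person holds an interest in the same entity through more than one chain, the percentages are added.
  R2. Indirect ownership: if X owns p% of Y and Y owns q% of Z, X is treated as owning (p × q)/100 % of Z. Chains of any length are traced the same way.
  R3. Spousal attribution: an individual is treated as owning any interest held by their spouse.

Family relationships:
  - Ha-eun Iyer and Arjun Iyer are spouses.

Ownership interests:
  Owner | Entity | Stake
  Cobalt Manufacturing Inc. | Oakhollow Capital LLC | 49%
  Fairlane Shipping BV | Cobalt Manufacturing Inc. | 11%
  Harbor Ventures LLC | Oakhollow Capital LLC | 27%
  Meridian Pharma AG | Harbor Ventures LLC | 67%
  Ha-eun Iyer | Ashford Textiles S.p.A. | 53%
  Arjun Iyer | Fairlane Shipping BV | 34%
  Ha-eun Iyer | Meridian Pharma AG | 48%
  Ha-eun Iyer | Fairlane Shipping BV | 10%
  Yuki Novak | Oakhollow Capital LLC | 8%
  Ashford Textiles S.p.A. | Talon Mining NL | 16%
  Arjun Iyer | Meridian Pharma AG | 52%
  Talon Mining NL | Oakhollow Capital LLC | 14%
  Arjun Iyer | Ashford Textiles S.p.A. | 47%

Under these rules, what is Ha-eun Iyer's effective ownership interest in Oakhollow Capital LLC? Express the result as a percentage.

22.7016%

By spousal attribution (R3), Ha-eun Iyer is treated as also owning Arjun Iyer's interest in Fairlane Shipping BV, giving 10% + 34% = 44%.
By spousal attribution (R3), Ha-eun Iyer is treated as also owning Arjun Iyer's interest in Ashford Textiles S.p.A, giving 53% + 47% = 100%.
By spousal attribution (R3), Ha-eun Iyer is treated as also owning Arjun Iyer's interest in Meridian Pharma AG, giving 48% + 52% = 100%.
Chain via Fairlane Shipping BV → Cobalt Manufacturing Inc. (R2): 44% × 11% × 49% = 2.3716% of Oakhollow Capital LLC.
Chain via Ashford Textiles S.p.A. → Talon Mining NL (R2): 100% × 16% × 14% = 2.24% of Oakhollow Capital LLC.
Chain via Meridian Pharma AG → Harbor Ventures LLC (R2): 100% × 67% × 27% = 18.09% of Oakhollow Capital LLC.
Aggregating (R1): 2.3716% + 2.24% + 18.09% = 22.7016%.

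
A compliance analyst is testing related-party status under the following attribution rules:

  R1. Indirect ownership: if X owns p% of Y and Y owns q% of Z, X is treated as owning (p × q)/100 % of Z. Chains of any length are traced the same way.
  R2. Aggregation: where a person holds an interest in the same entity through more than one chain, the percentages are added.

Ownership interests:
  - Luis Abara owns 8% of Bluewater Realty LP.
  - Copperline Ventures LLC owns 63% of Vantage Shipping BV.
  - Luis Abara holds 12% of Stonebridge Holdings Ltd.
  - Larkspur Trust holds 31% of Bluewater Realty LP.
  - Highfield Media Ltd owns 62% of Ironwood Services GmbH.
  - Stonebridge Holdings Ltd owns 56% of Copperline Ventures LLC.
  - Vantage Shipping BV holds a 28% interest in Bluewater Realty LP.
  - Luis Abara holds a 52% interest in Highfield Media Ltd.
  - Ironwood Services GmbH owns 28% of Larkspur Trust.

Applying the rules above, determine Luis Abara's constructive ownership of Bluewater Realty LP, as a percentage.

Chain via Highfield Media Ltd → Ironwood Services GmbH → Larkspur Trust (R1): 52% × 62% × 28% × 31% = 2.798432% of Bluewater Realty LP.
Chain via Stonebridge Holdings Ltd → Copperline Ventures LLC → Vantage Shipping BV (R1): 12% × 56% × 63% × 28% = 1.185408% of Bluewater Realty LP.
Direct interest in Bluewater Realty LP: 8%.
Aggregating (R2): 2.798432% + 1.185408% + 8% = 11.98384%.

11.98384%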